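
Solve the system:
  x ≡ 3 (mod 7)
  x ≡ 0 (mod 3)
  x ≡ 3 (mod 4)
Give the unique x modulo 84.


Moduli 7, 3, 4 are pairwise coprime; by CRT there is a unique solution modulo M = 7 · 3 · 4 = 84.
Solve pairwise, accumulating the modulus:
  Start with x ≡ 3 (mod 7).
  Combine with x ≡ 0 (mod 3): since gcd(7, 3) = 1, we get a unique residue mod 21.
    Write x = 3 + 7·t and substitute into x ≡ 0 (mod 3): 7·t ≡ 0 − 3 = -3 (mod 3).
    Reduce coefficients mod 3: 1·t ≡ 0 (mod 3).
    So t ≡ 0 (mod 3).
    Then x = 3 + 7·0 = 3, valid modulo lcm(7, 3) = 21: x ≡ 3 (mod 21).
  Combine with x ≡ 3 (mod 4): since gcd(21, 4) = 1, we get a unique residue mod 84.
    Write x = 3 + 21·t and substitute into x ≡ 3 (mod 4): 21·t ≡ 3 − 3 = 0 (mod 4).
    Reduce coefficients mod 4: 1·t ≡ 0 (mod 4).
    So t ≡ 0 (mod 4).
    Then x = 3 + 21·0 = 3, valid modulo lcm(21, 4) = 84: x ≡ 3 (mod 84).
Verify: 3 mod 7 = 3 ✓, 3 mod 3 = 0 ✓, 3 mod 4 = 3 ✓.

x ≡ 3 (mod 84).


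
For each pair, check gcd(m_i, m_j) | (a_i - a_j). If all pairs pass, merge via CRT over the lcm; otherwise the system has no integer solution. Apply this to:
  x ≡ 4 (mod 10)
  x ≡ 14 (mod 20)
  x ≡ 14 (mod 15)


Moduli 10, 20, 15 are not pairwise coprime, so CRT works modulo lcm(m_i) when all pairwise compatibility conditions hold.
Pairwise compatibility: gcd(m_i, m_j) must divide a_i - a_j for every pair.
Merge one congruence at a time:
  Start: x ≡ 4 (mod 10).
  Combine with x ≡ 14 (mod 20): gcd(10, 20) = 10; 14 - 4 = 10, which IS divisible by 10, so compatible.
    Write x = 4 + 10·t and substitute into x ≡ 14 (mod 20): 10·t ≡ 14 − 4 = 10 (mod 20).
    Divide the congruence (and modulus) by g = 10: 1·t ≡ 1 (mod 2).
    So t ≡ 1 (mod 2).
    Then x = 4 + 10·1 = 14, valid modulo lcm(10, 20) = 20: x ≡ 14 (mod 20).
  Combine with x ≡ 14 (mod 15): gcd(20, 15) = 5; 14 - 14 = 0, which IS divisible by 5, so compatible.
    Write x = 14 + 20·t and substitute into x ≡ 14 (mod 15): 20·t ≡ 14 − 14 = 0 (mod 15).
    Divide the congruence (and modulus) by g = 5: 4·t ≡ 0 (mod 3).
    Reduce coefficients mod 3: 1·t ≡ 0 (mod 3).
    So t ≡ 0 (mod 3).
    Then x = 14 + 20·0 = 14, valid modulo lcm(20, 15) = 60: x ≡ 14 (mod 60).
Verify: 14 mod 10 = 4, 14 mod 20 = 14, 14 mod 15 = 14.

x ≡ 14 (mod 60).


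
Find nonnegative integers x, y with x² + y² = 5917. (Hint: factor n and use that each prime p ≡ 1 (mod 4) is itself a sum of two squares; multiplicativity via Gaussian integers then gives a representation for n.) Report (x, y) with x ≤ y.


Step 1: Factor n = 5917 = 61 · 97.
Step 2: Check the mod-4 condition on each prime factor: 61 ≡ 1 (mod 4), exponent 1; 97 ≡ 1 (mod 4), exponent 1.
All primes ≡ 3 (mod 4) appear to even exponent (or don't appear), so by the two-squares theorem n IS expressible as a sum of two squares.
Step 3: Build a representation. Here n = 61 · 97 is a product of primes ≡ 1 (mod 4). Each prime p ≡ 1 (mod 4) is itself a sum of two squares; find a² by testing p − a² for a perfect square:
  61: 61 − 1² = 60, 61 − 2² = 57, 61 − 3² = 52, 61 − 4² = 45, 61 − 5² = 36 = 6² ⇒ 61 = 5² + 6².
  97: 97 − 1² = 96, 97 − 2² = 93, 97 − 3² = 88, 97 − 4² = 81 = 9² ⇒ 97 = 4² + 9².
  Combine using the Brahmagupta–Fibonacci identity (a² + b²)(c² + d²) = (ac − bd)² + (ad + bc)² = (ac + bd)² + (ad − bc)²:
  61 · 97 = 5917: from (5² + 6²)(4² + 9²), take (5·4 − 6·9, 5·9 + 6·4) = (20 − 54, 45 + 24) = (-34, 69); dropping signs (only squares matter) gives (34, 69); check 34² + 69² = 1156 + 4761 = 5917 ✓.
Step 4: Order so x ≤ y and verify: 34² + 69² = 1156 + 4761 = 5917 = n. ✓

n = 5917 = 34² + 69² (one valid representation with x ≤ y).


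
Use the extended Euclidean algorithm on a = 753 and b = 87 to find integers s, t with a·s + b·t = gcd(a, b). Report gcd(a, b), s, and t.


Euclidean algorithm on (753, 87) — divide until remainder is 0:
  753 = 8 · 87 + 57
  87 = 1 · 57 + 30
  57 = 1 · 30 + 27
  30 = 1 · 27 + 3
  27 = 9 · 3 + 0
gcd(753, 87) = 3.
Track Bezout coefficients alongside the remainders: start with r₀ = 753 = a·1 + b·0 (s = 1, t = 0) and r₁ = 87 = a·0 + b·1 (s = 0, t = 1); each new remainder r_{k+1} = r_{k-1} − q_k·r_k inherits s_{k+1} = s_{k-1} − q_k·s_k, t_{k+1} = t_{k-1} − q_k·t_k, so r_k = a·s_k + b·t_k at every step:
  q = 8: r = 57, s = 1 − 8·0 = 1, t = 0 − 8·1 = -8  (check: 753·1 + 87·(-8) = 57)
  q = 1: r = 30, s = 0 − 1·1 = -1, t = 1 − 1·(-8) = 9  (check: 753·(-1) + 87·9 = 30)
  q = 1: r = 27, s = 1 − 1·(-1) = 2, t = -8 − 1·9 = -17  (check: 753·2 + 87·(-17) = 27)
  q = 1: r = 3, s = -1 − 1·2 = -3, t = 9 − 1·(-17) = 26  (check: 753·(-3) + 87·26 = 3)
The row with r = 3 (the gcd) gives the Bezout coefficients s = -3, t = 26.
Result: 753 · (-3) + 87 · (26) = 3.

gcd(753, 87) = 3; s = -3, t = 26 (check: 753·(-3) + 87·26 = 3).


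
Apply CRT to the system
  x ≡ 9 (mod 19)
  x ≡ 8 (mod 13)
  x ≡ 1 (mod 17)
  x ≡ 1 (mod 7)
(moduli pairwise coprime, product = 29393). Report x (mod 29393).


Product of moduli M = 19 · 13 · 17 · 7 = 29393.
Merge one congruence at a time:
  Start: x ≡ 9 (mod 19).
  Combine with x ≡ 8 (mod 13); new modulus lcm = 247.
    Write x = 9 + 19·t and substitute into x ≡ 8 (mod 13): 19·t ≡ 8 − 9 = -1 (mod 13).
    Reduce coefficients mod 13: 6·t ≡ 12 (mod 13).
    The inverse of 6 mod 13 is 11 (since 6·11 = 66 = 5·13 + 1), so t ≡ 11·12 = 132 ≡ 2 (mod 13).
    Then x = 9 + 19·2 = 47, valid modulo lcm(19, 13) = 247: x ≡ 47 (mod 247).
  Combine with x ≡ 1 (mod 17); new modulus lcm = 4199.
    Write x = 47 + 247·t and substitute into x ≡ 1 (mod 17): 247·t ≡ 1 − 47 = -46 (mod 17).
    Reduce coefficients mod 17: 9·t ≡ 5 (mod 17).
    The inverse of 9 mod 17 is 2 (since 9·2 = 18 = 1·17 + 1), so t ≡ 2·5 = 10 ≡ 10 (mod 17).
    Then x = 47 + 247·10 = 2517, valid modulo lcm(247, 17) = 4199: x ≡ 2517 (mod 4199).
  Combine with x ≡ 1 (mod 7); new modulus lcm = 29393.
    Write x = 2517 + 4199·t and substitute into x ≡ 1 (mod 7): 4199·t ≡ 1 − 2517 = -2516 (mod 7).
    Reduce coefficients mod 7: 6·t ≡ 4 (mod 7).
    The inverse of 6 mod 7 is 6 (since 6·6 = 36 = 5·7 + 1), so t ≡ 6·4 = 24 ≡ 3 (mod 7).
    Then x = 2517 + 4199·3 = 15114, valid modulo lcm(4199, 7) = 29393: x ≡ 15114 (mod 29393).
Verify against each original: 15114 mod 19 = 9, 15114 mod 13 = 8, 15114 mod 17 = 1, 15114 mod 7 = 1.

x ≡ 15114 (mod 29393).


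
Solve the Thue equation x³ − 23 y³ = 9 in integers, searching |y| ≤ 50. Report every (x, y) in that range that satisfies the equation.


The equation is x³ - 23y³ = 9. For fixed y, x³ = 23·y³ + 9, so a solution requires the RHS to be a perfect cube.
Strategy: iterate y from -50 to 50, compute RHS = 23·y³ + 9, and check whether it is a (positive or negative) perfect cube.
Check small values of y:
  y = 0: RHS = 9 is not a perfect cube.
  y = 1: RHS = 32 is not a perfect cube.
  y = -1: RHS = -14 is not a perfect cube.
  y = 2: RHS = 193 is not a perfect cube.
  y = -2: RHS = -175 is not a perfect cube.
  y = 3: RHS = 630 is not a perfect cube.
  y = -3: RHS = -612 is not a perfect cube.
Continuing the search up to |y| = 50 finds no solutions either.
No (x, y) in the scanned range satisfies the equation.

No integer solutions with |y| ≤ 50.


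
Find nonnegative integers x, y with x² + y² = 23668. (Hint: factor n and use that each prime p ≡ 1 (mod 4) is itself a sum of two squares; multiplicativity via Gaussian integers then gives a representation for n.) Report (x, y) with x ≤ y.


Step 1: Factor n = 23668 = 2^2 · 61 · 97.
Step 2: Check the mod-4 condition on each prime factor: 2 = 2 (special); 61 ≡ 1 (mod 4), exponent 1; 97 ≡ 1 (mod 4), exponent 1.
All primes ≡ 3 (mod 4) appear to even exponent (or don't appear), so by the two-squares theorem n IS expressible as a sum of two squares.
Step 3: Build a representation. Group n = k² · m with k = 2 and m = 61 · 97 = 5917 (a product of primes ≡ 1 (mod 4)); a representation of m scales to one of n via (k·x)² + (k·y)² = k²(x² + y²). Each prime p ≡ 1 (mod 4) is itself a sum of two squares; find a² by testing p − a² for a perfect square:
  61: 61 − 1² = 60, 61 − 2² = 57, 61 − 3² = 52, 61 − 4² = 45, 61 − 5² = 36 = 6² ⇒ 61 = 5² + 6².
  97: 97 − 1² = 96, 97 − 2² = 93, 97 − 3² = 88, 97 − 4² = 81 = 9² ⇒ 97 = 4² + 9².
  Combine using the Brahmagupta–Fibonacci identity (a² + b²)(c² + d²) = (ac − bd)² + (ad + bc)² = (ac + bd)² + (ad − bc)²:
  61 · 97 = 5917: from (5² + 6²)(4² + 9²), take (5·4 − 6·9, 5·9 + 6·4) = (20 − 54, 45 + 24) = (-34, 69); dropping signs (only squares matter) gives (34, 69); check 34² + 69² = 1156 + 4761 = 5917 ✓.
  Scale by k = 2: (2·34, 2·69) = (68, 138).
Step 4: Order so x ≤ y and verify: 68² + 138² = 4624 + 19044 = 23668 = n. ✓

n = 23668 = 68² + 138² (one valid representation with x ≤ y).


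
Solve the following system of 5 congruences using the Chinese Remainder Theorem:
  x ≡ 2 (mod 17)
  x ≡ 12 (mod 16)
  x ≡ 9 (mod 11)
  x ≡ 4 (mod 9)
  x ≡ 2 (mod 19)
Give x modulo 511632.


Product of moduli M = 17 · 16 · 11 · 9 · 19 = 511632.
Merge one congruence at a time:
  Start: x ≡ 2 (mod 17).
  Combine with x ≡ 12 (mod 16); new modulus lcm = 272.
    Write x = 2 + 17·t and substitute into x ≡ 12 (mod 16): 17·t ≡ 12 − 2 = 10 (mod 16).
    Reduce coefficients mod 16: 1·t ≡ 10 (mod 16).
    So t ≡ 10 (mod 16).
    Then x = 2 + 17·10 = 172, valid modulo lcm(17, 16) = 272: x ≡ 172 (mod 272).
  Combine with x ≡ 9 (mod 11); new modulus lcm = 2992.
    Write x = 172 + 272·t and substitute into x ≡ 9 (mod 11): 272·t ≡ 9 − 172 = -163 (mod 11).
    Reduce coefficients mod 11: 8·t ≡ 2 (mod 11).
    The inverse of 8 mod 11 is 7 (since 8·7 = 56 = 5·11 + 1), so t ≡ 7·2 = 14 ≡ 3 (mod 11).
    Then x = 172 + 272·3 = 988, valid modulo lcm(272, 11) = 2992: x ≡ 988 (mod 2992).
  Combine with x ≡ 4 (mod 9); new modulus lcm = 26928.
    Write x = 988 + 2992·t and substitute into x ≡ 4 (mod 9): 2992·t ≡ 4 − 988 = -984 (mod 9).
    Reduce coefficients mod 9: 4·t ≡ 6 (mod 9).
    The inverse of 4 mod 9 is 7 (since 4·7 = 28 = 3·9 + 1), so t ≡ 7·6 = 42 ≡ 6 (mod 9).
    Then x = 988 + 2992·6 = 18940, valid modulo lcm(2992, 9) = 26928: x ≡ 18940 (mod 26928).
  Combine with x ≡ 2 (mod 19); new modulus lcm = 511632.
    Write x = 18940 + 26928·t and substitute into x ≡ 2 (mod 19): 26928·t ≡ 2 − 18940 = -18938 (mod 19).
    Reduce coefficients mod 19: 5·t ≡ 5 (mod 19).
    The inverse of 5 mod 19 is 4 (since 5·4 = 20 = 1·19 + 1), so t ≡ 4·5 = 20 ≡ 1 (mod 19).
    Then x = 18940 + 26928·1 = 45868, valid modulo lcm(26928, 19) = 511632: x ≡ 45868 (mod 511632).
Verify against each original: 45868 mod 17 = 2, 45868 mod 16 = 12, 45868 mod 11 = 9, 45868 mod 9 = 4, 45868 mod 19 = 2.

x ≡ 45868 (mod 511632).


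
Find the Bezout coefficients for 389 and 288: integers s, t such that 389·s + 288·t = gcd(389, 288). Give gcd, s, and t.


Euclidean algorithm on (389, 288) — divide until remainder is 0:
  389 = 1 · 288 + 101
  288 = 2 · 101 + 86
  101 = 1 · 86 + 15
  86 = 5 · 15 + 11
  15 = 1 · 11 + 4
  11 = 2 · 4 + 3
  4 = 1 · 3 + 1
  3 = 3 · 1 + 0
gcd(389, 288) = 1.
Track Bezout coefficients alongside the remainders: start with r₀ = 389 = a·1 + b·0 (s = 1, t = 0) and r₁ = 288 = a·0 + b·1 (s = 0, t = 1); each new remainder r_{k+1} = r_{k-1} − q_k·r_k inherits s_{k+1} = s_{k-1} − q_k·s_k, t_{k+1} = t_{k-1} − q_k·t_k, so r_k = a·s_k + b·t_k at every step:
  q = 1: r = 101, s = 1 − 1·0 = 1, t = 0 − 1·1 = -1  (check: 389·1 + 288·(-1) = 101)
  q = 2: r = 86, s = 0 − 2·1 = -2, t = 1 − 2·(-1) = 3  (check: 389·(-2) + 288·3 = 86)
  q = 1: r = 15, s = 1 − 1·(-2) = 3, t = -1 − 1·3 = -4  (check: 389·3 + 288·(-4) = 15)
  q = 5: r = 11, s = -2 − 5·3 = -17, t = 3 − 5·(-4) = 23  (check: 389·(-17) + 288·23 = 11)
  q = 1: r = 4, s = 3 − 1·(-17) = 20, t = -4 − 1·23 = -27  (check: 389·20 + 288·(-27) = 4)
  q = 2: r = 3, s = -17 − 2·20 = -57, t = 23 − 2·(-27) = 77  (check: 389·(-57) + 288·77 = 3)
  q = 1: r = 1, s = 20 − 1·(-57) = 77, t = -27 − 1·77 = -104  (check: 389·77 + 288·(-104) = 1)
The row with r = 1 (the gcd) gives the Bezout coefficients s = 77, t = -104.
Result: 389 · (77) + 288 · (-104) = 1.

gcd(389, 288) = 1; s = 77, t = -104 (check: 389·77 + 288·(-104) = 1).


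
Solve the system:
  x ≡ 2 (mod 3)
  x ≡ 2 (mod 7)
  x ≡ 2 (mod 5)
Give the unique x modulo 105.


Moduli 3, 7, 5 are pairwise coprime; by CRT there is a unique solution modulo M = 3 · 7 · 5 = 105.
Solve pairwise, accumulating the modulus:
  Start with x ≡ 2 (mod 3).
  Combine with x ≡ 2 (mod 7): since gcd(3, 7) = 1, we get a unique residue mod 21.
    Write x = 2 + 3·t and substitute into x ≡ 2 (mod 7): 3·t ≡ 2 − 2 = 0 (mod 7).
    The inverse of 3 mod 7 is 5 (since 3·5 = 15 = 2·7 + 1), so t ≡ 5·0 = 0 ≡ 0 (mod 7).
    Then x = 2 + 3·0 = 2, valid modulo lcm(3, 7) = 21: x ≡ 2 (mod 21).
  Combine with x ≡ 2 (mod 5): since gcd(21, 5) = 1, we get a unique residue mod 105.
    Write x = 2 + 21·t and substitute into x ≡ 2 (mod 5): 21·t ≡ 2 − 2 = 0 (mod 5).
    Reduce coefficients mod 5: 1·t ≡ 0 (mod 5).
    So t ≡ 0 (mod 5).
    Then x = 2 + 21·0 = 2, valid modulo lcm(21, 5) = 105: x ≡ 2 (mod 105).
Verify: 2 mod 3 = 2 ✓, 2 mod 7 = 2 ✓, 2 mod 5 = 2 ✓.

x ≡ 2 (mod 105).


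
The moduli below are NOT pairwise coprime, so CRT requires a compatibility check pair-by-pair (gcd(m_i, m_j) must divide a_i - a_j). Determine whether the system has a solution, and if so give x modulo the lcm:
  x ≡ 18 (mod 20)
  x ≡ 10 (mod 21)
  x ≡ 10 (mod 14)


Moduli 20, 21, 14 are not pairwise coprime, so CRT works modulo lcm(m_i) when all pairwise compatibility conditions hold.
Pairwise compatibility: gcd(m_i, m_j) must divide a_i - a_j for every pair.
Merge one congruence at a time:
  Start: x ≡ 18 (mod 20).
  Combine with x ≡ 10 (mod 21): gcd(20, 21) = 1; 10 - 18 = -8, which IS divisible by 1, so compatible.
    Write x = 18 + 20·t and substitute into x ≡ 10 (mod 21): 20·t ≡ 10 − 18 = -8 (mod 21).
    Reduce coefficients mod 21: 20·t ≡ 13 (mod 21).
    The inverse of 20 mod 21 is 20 (since 20·20 = 400 = 19·21 + 1), so t ≡ 20·13 = 260 ≡ 8 (mod 21).
    Then x = 18 + 20·8 = 178, valid modulo lcm(20, 21) = 420: x ≡ 178 (mod 420).
  Combine with x ≡ 10 (mod 14): gcd(420, 14) = 14; 10 - 178 = -168, which IS divisible by 14, so compatible.
    Write x = 178 + 420·t and substitute into x ≡ 10 (mod 14): 420·t ≡ 10 − 178 = -168 (mod 14).
    Divide the congruence (and modulus) by g = 14: 30·t ≡ -12 (mod 1).
    Modulo 1 every t works; take t = 0.
    Then x = 178 + 420·0 = 178, valid modulo lcm(420, 14) = 420: x ≡ 178 (mod 420).
Verify: 178 mod 20 = 18, 178 mod 21 = 10, 178 mod 14 = 10.

x ≡ 178 (mod 420).


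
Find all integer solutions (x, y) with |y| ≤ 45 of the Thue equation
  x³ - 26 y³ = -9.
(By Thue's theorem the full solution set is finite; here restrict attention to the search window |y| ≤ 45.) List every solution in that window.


The equation is x³ - 26y³ = -9. For fixed y, x³ = 26·y³ − 9, so a solution requires the RHS to be a perfect cube.
Strategy: iterate y from -45 to 45, compute RHS = 26·y³ − 9, and check whether it is a (positive or negative) perfect cube.
Check small values of y:
  y = 0: RHS = -9 is not a perfect cube.
  y = 1: RHS = 17 is not a perfect cube.
  y = -1: RHS = -35 is not a perfect cube.
  y = 2: RHS = 199 is not a perfect cube.
  y = -2: RHS = -217 is not a perfect cube.
  y = 3: RHS = 693 is not a perfect cube.
  y = -3: RHS = -711 is not a perfect cube.
Continuing the search up to |y| = 45 finds no solutions either.
No (x, y) in the scanned range satisfies the equation.

No integer solutions with |y| ≤ 45.


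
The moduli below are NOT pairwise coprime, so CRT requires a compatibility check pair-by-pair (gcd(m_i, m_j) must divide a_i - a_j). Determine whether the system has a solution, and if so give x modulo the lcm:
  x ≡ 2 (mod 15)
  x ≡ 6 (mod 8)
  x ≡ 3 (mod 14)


Moduli 15, 8, 14 are not pairwise coprime, so CRT works modulo lcm(m_i) when all pairwise compatibility conditions hold.
Pairwise compatibility: gcd(m_i, m_j) must divide a_i - a_j for every pair.
Merge one congruence at a time:
  Start: x ≡ 2 (mod 15).
  Combine with x ≡ 6 (mod 8): gcd(15, 8) = 1; 6 - 2 = 4, which IS divisible by 1, so compatible.
    Write x = 2 + 15·t and substitute into x ≡ 6 (mod 8): 15·t ≡ 6 − 2 = 4 (mod 8).
    Reduce coefficients mod 8: 7·t ≡ 4 (mod 8).
    The inverse of 7 mod 8 is 7 (since 7·7 = 49 = 6·8 + 1), so t ≡ 7·4 = 28 ≡ 4 (mod 8).
    Then x = 2 + 15·4 = 62, valid modulo lcm(15, 8) = 120: x ≡ 62 (mod 120).
  Combine with x ≡ 3 (mod 14): gcd(120, 14) = 2, and 3 - 62 = -59 is NOT divisible by 2.
    ⇒ system is inconsistent (no integer solution).

No solution (the system is inconsistent).


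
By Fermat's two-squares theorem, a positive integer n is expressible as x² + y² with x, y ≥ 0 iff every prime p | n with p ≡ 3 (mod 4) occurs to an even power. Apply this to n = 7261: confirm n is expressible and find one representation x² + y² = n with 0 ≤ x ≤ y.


Step 1: Factor n = 7261 = 53 · 137.
Step 2: Check the mod-4 condition on each prime factor: 53 ≡ 1 (mod 4), exponent 1; 137 ≡ 1 (mod 4), exponent 1.
All primes ≡ 3 (mod 4) appear to even exponent (or don't appear), so by the two-squares theorem n IS expressible as a sum of two squares.
Step 3: Build a representation. Here n = 53 · 137 is a product of primes ≡ 1 (mod 4). Each prime p ≡ 1 (mod 4) is itself a sum of two squares; find a² by testing p − a² for a perfect square:
  53: 53 − 1² = 52, 53 − 2² = 49 = 7² ⇒ 53 = 2² + 7².
  137: 137 − 1² = 136, 137 − 2² = 133, 137 − 3² = 128, 137 − 4² = 121 = 11² ⇒ 137 = 4² + 11².
  Combine using the Brahmagupta–Fibonacci identity (a² + b²)(c² + d²) = (ac − bd)² + (ad + bc)² = (ac + bd)² + (ad − bc)²:
  53 · 137 = 7261: from (2² + 7²)(4² + 11²), take (2·4 − 7·11, 2·11 + 7·4) = (8 − 77, 22 + 28) = (-69, 50); dropping signs (only squares matter) gives (69, 50); check 69² + 50² = 4761 + 2500 = 7261 ✓.
Step 4: Order so x ≤ y and verify: 50² + 69² = 2500 + 4761 = 7261 = n. ✓

n = 7261 = 50² + 69² (one valid representation with x ≤ y).


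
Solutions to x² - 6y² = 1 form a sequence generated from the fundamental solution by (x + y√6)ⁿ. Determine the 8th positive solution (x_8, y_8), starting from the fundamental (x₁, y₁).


Step 1: Find the fundamental solution (x₁, y₁) of x² - 6y² = 1.
  Expand √6 as a continued fraction. a₀ = ⌊√6⌋ = 2; iterate m_{k+1} = d_k·a_k − m_k, d_{k+1} = (6 − m_{k+1}²)/d_k, a_{k+1} = ⌊(a₀ + m_{k+1})/d_{k+1}⌋ (starting m₀ = 0, d₀ = 1), with convergents p_k = a_k·p_{k-1} + p_{k-2}, q_k = a_k·q_{k-1} + q_{k-2} (p₋₁ = 1, q₋₁ = 0):
  k = 0: a₀ = 2; p₀/q₀ = 2/1; p₀² − 6·q₀² = 4 − 6 = -2.
  k = 1: m = 2, d = 2, a = ⌊(2 + 2)/2⌋ = 2; p/q = (2·2 + 1)/(2·1 + 0) = 5/2; p² − 6·q² = 25 − 24 = 1.
  The first convergent with p² − 6·q² = 1 gives the fundamental solution (x₁, y₁) = (5, 2).
Step 2: Apply the recurrence (x_{n+1}, y_{n+1}) = (x₁x_n + 6y₁y_n, x₁y_n + y₁x_n) repeatedly.
  From (x_1, y_1) = (5, 2): x_2 = 5·5 + 6·2·2 = 49; y_2 = 5·2 + 2·5 = 20.
  From (x_2, y_2) = (49, 20): x_3 = 5·49 + 6·2·20 = 485; y_3 = 5·20 + 2·49 = 198.
  From (x_3, y_3) = (485, 198): x_4 = 5·485 + 6·2·198 = 4801; y_4 = 5·198 + 2·485 = 1960.
  From (x_4, y_4) = (4801, 1960): x_5 = 5·4801 + 6·2·1960 = 47525; y_5 = 5·1960 + 2·4801 = 19402.
  From (x_5, y_5) = (47525, 19402): x_6 = 5·47525 + 6·2·19402 = 470449; y_6 = 5·19402 + 2·47525 = 192060.
  From (x_6, y_6) = (470449, 192060): x_7 = 5·470449 + 6·2·192060 = 4656965; y_7 = 5·192060 + 2·470449 = 1901198.
  From (x_7, y_7) = (4656965, 1901198): x_8 = 5·4656965 + 6·2·1901198 = 46099201; y_8 = 5·1901198 + 2·4656965 = 18819920.
Step 3: Verify x_8² - 6·y_8² = 2125136332838401 - 2125136332838400 = 1 (should be 1). ✓

(x_1, y_1) = (5, 2); (x_8, y_8) = (46099201, 18819920).


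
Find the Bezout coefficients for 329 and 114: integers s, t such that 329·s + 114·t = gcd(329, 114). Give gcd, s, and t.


Euclidean algorithm on (329, 114) — divide until remainder is 0:
  329 = 2 · 114 + 101
  114 = 1 · 101 + 13
  101 = 7 · 13 + 10
  13 = 1 · 10 + 3
  10 = 3 · 3 + 1
  3 = 3 · 1 + 0
gcd(329, 114) = 1.
Track Bezout coefficients alongside the remainders: start with r₀ = 329 = a·1 + b·0 (s = 1, t = 0) and r₁ = 114 = a·0 + b·1 (s = 0, t = 1); each new remainder r_{k+1} = r_{k-1} − q_k·r_k inherits s_{k+1} = s_{k-1} − q_k·s_k, t_{k+1} = t_{k-1} − q_k·t_k, so r_k = a·s_k + b·t_k at every step:
  q = 2: r = 101, s = 1 − 2·0 = 1, t = 0 − 2·1 = -2  (check: 329·1 + 114·(-2) = 101)
  q = 1: r = 13, s = 0 − 1·1 = -1, t = 1 − 1·(-2) = 3  (check: 329·(-1) + 114·3 = 13)
  q = 7: r = 10, s = 1 − 7·(-1) = 8, t = -2 − 7·3 = -23  (check: 329·8 + 114·(-23) = 10)
  q = 1: r = 3, s = -1 − 1·8 = -9, t = 3 − 1·(-23) = 26  (check: 329·(-9) + 114·26 = 3)
  q = 3: r = 1, s = 8 − 3·(-9) = 35, t = -23 − 3·26 = -101  (check: 329·35 + 114·(-101) = 1)
The row with r = 1 (the gcd) gives the Bezout coefficients s = 35, t = -101.
Result: 329 · (35) + 114 · (-101) = 1.

gcd(329, 114) = 1; s = 35, t = -101 (check: 329·35 + 114·(-101) = 1).


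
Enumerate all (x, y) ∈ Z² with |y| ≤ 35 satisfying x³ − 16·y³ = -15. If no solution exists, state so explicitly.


The equation is x³ - 16y³ = -15. For fixed y, x³ = 16·y³ − 15, so a solution requires the RHS to be a perfect cube.
Strategy: iterate y from -35 to 35, compute RHS = 16·y³ − 15, and check whether it is a (positive or negative) perfect cube.
Check small values of y:
  y = 0: RHS = -15 is not a perfect cube.
  y = 1: RHS = 1 = (1)³ ⇒ x = 1 works.
  y = -1: RHS = -31 is not a perfect cube.
  y = 2: RHS = 113 is not a perfect cube.
  y = -2: RHS = -143 is not a perfect cube.
  y = 3: RHS = 417 is not a perfect cube.
  y = -3: RHS = -447 is not a perfect cube.
Continuing the search up to |y| = 35 finds no further solutions beyond those listed.
Collected solutions: (1, 1).

Solutions (with |y| ≤ 35): (1, 1).


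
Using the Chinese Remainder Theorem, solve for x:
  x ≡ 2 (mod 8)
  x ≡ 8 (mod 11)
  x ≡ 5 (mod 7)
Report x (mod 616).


Moduli 8, 11, 7 are pairwise coprime; by CRT there is a unique solution modulo M = 8 · 11 · 7 = 616.
Solve pairwise, accumulating the modulus:
  Start with x ≡ 2 (mod 8).
  Combine with x ≡ 8 (mod 11): since gcd(8, 11) = 1, we get a unique residue mod 88.
    Write x = 2 + 8·t and substitute into x ≡ 8 (mod 11): 8·t ≡ 8 − 2 = 6 (mod 11).
    The inverse of 8 mod 11 is 7 (since 8·7 = 56 = 5·11 + 1), so t ≡ 7·6 = 42 ≡ 9 (mod 11).
    Then x = 2 + 8·9 = 74, valid modulo lcm(8, 11) = 88: x ≡ 74 (mod 88).
  Combine with x ≡ 5 (mod 7): since gcd(88, 7) = 1, we get a unique residue mod 616.
    Write x = 74 + 88·t and substitute into x ≡ 5 (mod 7): 88·t ≡ 5 − 74 = -69 (mod 7).
    Reduce coefficients mod 7: 4·t ≡ 1 (mod 7).
    The inverse of 4 mod 7 is 2 (since 4·2 = 8 = 1·7 + 1), so t ≡ 2·1 = 2 ≡ 2 (mod 7).
    Then x = 74 + 88·2 = 250, valid modulo lcm(88, 7) = 616: x ≡ 250 (mod 616).
Verify: 250 mod 8 = 2 ✓, 250 mod 11 = 8 ✓, 250 mod 7 = 5 ✓.

x ≡ 250 (mod 616).


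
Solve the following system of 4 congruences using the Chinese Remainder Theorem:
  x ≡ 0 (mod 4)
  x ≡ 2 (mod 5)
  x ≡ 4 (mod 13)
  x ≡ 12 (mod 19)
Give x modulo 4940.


Product of moduli M = 4 · 5 · 13 · 19 = 4940.
Merge one congruence at a time:
  Start: x ≡ 0 (mod 4).
  Combine with x ≡ 2 (mod 5); new modulus lcm = 20.
    Write x = 0 + 4·t and substitute into x ≡ 2 (mod 5): 4·t ≡ 2 − 0 = 2 (mod 5).
    The inverse of 4 mod 5 is 4 (since 4·4 = 16 = 3·5 + 1), so t ≡ 4·2 = 8 ≡ 3 (mod 5).
    Then x = 0 + 4·3 = 12, valid modulo lcm(4, 5) = 20: x ≡ 12 (mod 20).
  Combine with x ≡ 4 (mod 13); new modulus lcm = 260.
    Write x = 12 + 20·t and substitute into x ≡ 4 (mod 13): 20·t ≡ 4 − 12 = -8 (mod 13).
    Reduce coefficients mod 13: 7·t ≡ 5 (mod 13).
    The inverse of 7 mod 13 is 2 (since 7·2 = 14 = 1·13 + 1), so t ≡ 2·5 = 10 ≡ 10 (mod 13).
    Then x = 12 + 20·10 = 212, valid modulo lcm(20, 13) = 260: x ≡ 212 (mod 260).
  Combine with x ≡ 12 (mod 19); new modulus lcm = 4940.
    Write x = 212 + 260·t and substitute into x ≡ 12 (mod 19): 260·t ≡ 12 − 212 = -200 (mod 19).
    Reduce coefficients mod 19: 13·t ≡ 9 (mod 19).
    The inverse of 13 mod 19 is 3 (since 13·3 = 39 = 2·19 + 1), so t ≡ 3·9 = 27 ≡ 8 (mod 19).
    Then x = 212 + 260·8 = 2292, valid modulo lcm(260, 19) = 4940: x ≡ 2292 (mod 4940).
Verify against each original: 2292 mod 4 = 0, 2292 mod 5 = 2, 2292 mod 13 = 4, 2292 mod 19 = 12.

x ≡ 2292 (mod 4940).


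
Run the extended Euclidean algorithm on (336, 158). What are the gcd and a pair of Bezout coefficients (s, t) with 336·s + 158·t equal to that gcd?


Euclidean algorithm on (336, 158) — divide until remainder is 0:
  336 = 2 · 158 + 20
  158 = 7 · 20 + 18
  20 = 1 · 18 + 2
  18 = 9 · 2 + 0
gcd(336, 158) = 2.
Track Bezout coefficients alongside the remainders: start with r₀ = 336 = a·1 + b·0 (s = 1, t = 0) and r₁ = 158 = a·0 + b·1 (s = 0, t = 1); each new remainder r_{k+1} = r_{k-1} − q_k·r_k inherits s_{k+1} = s_{k-1} − q_k·s_k, t_{k+1} = t_{k-1} − q_k·t_k, so r_k = a·s_k + b·t_k at every step:
  q = 2: r = 20, s = 1 − 2·0 = 1, t = 0 − 2·1 = -2  (check: 336·1 + 158·(-2) = 20)
  q = 7: r = 18, s = 0 − 7·1 = -7, t = 1 − 7·(-2) = 15  (check: 336·(-7) + 158·15 = 18)
  q = 1: r = 2, s = 1 − 1·(-7) = 8, t = -2 − 1·15 = -17  (check: 336·8 + 158·(-17) = 2)
The row with r = 2 (the gcd) gives the Bezout coefficients s = 8, t = -17.
Result: 336 · (8) + 158 · (-17) = 2.

gcd(336, 158) = 2; s = 8, t = -17 (check: 336·8 + 158·(-17) = 2).


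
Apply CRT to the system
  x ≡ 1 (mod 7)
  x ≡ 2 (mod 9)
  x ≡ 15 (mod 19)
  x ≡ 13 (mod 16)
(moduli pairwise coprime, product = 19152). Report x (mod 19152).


Product of moduli M = 7 · 9 · 19 · 16 = 19152.
Merge one congruence at a time:
  Start: x ≡ 1 (mod 7).
  Combine with x ≡ 2 (mod 9); new modulus lcm = 63.
    Write x = 1 + 7·t and substitute into x ≡ 2 (mod 9): 7·t ≡ 2 − 1 = 1 (mod 9).
    The inverse of 7 mod 9 is 4 (since 7·4 = 28 = 3·9 + 1), so t ≡ 4·1 = 4 ≡ 4 (mod 9).
    Then x = 1 + 7·4 = 29, valid modulo lcm(7, 9) = 63: x ≡ 29 (mod 63).
  Combine with x ≡ 15 (mod 19); new modulus lcm = 1197.
    Write x = 29 + 63·t and substitute into x ≡ 15 (mod 19): 63·t ≡ 15 − 29 = -14 (mod 19).
    Reduce coefficients mod 19: 6·t ≡ 5 (mod 19).
    The inverse of 6 mod 19 is 16 (since 6·16 = 96 = 5·19 + 1), so t ≡ 16·5 = 80 ≡ 4 (mod 19).
    Then x = 29 + 63·4 = 281, valid modulo lcm(63, 19) = 1197: x ≡ 281 (mod 1197).
  Combine with x ≡ 13 (mod 16); new modulus lcm = 19152.
    Write x = 281 + 1197·t and substitute into x ≡ 13 (mod 16): 1197·t ≡ 13 − 281 = -268 (mod 16).
    Reduce coefficients mod 16: 13·t ≡ 4 (mod 16).
    The inverse of 13 mod 16 is 5 (since 13·5 = 65 = 4·16 + 1), so t ≡ 5·4 = 20 ≡ 4 (mod 16).
    Then x = 281 + 1197·4 = 5069, valid modulo lcm(1197, 16) = 19152: x ≡ 5069 (mod 19152).
Verify against each original: 5069 mod 7 = 1, 5069 mod 9 = 2, 5069 mod 19 = 15, 5069 mod 16 = 13.

x ≡ 5069 (mod 19152).


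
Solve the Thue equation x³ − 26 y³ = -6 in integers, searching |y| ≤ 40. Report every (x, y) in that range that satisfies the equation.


The equation is x³ - 26y³ = -6. For fixed y, x³ = 26·y³ − 6, so a solution requires the RHS to be a perfect cube.
Strategy: iterate y from -40 to 40, compute RHS = 26·y³ − 6, and check whether it is a (positive or negative) perfect cube.
Check small values of y:
  y = 0: RHS = -6 is not a perfect cube.
  y = 1: RHS = 20 is not a perfect cube.
  y = -1: RHS = -32 is not a perfect cube.
  y = 2: RHS = 202 is not a perfect cube.
  y = -2: RHS = -214 is not a perfect cube.
  y = 3: RHS = 696 is not a perfect cube.
  y = -3: RHS = -708 is not a perfect cube.
Continuing the search up to |y| = 40 finds no solutions either.
No (x, y) in the scanned range satisfies the equation.

No integer solutions with |y| ≤ 40.


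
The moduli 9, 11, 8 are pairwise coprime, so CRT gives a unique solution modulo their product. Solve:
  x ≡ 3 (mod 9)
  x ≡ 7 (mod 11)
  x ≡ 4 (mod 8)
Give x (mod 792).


Moduli 9, 11, 8 are pairwise coprime; by CRT there is a unique solution modulo M = 9 · 11 · 8 = 792.
Solve pairwise, accumulating the modulus:
  Start with x ≡ 3 (mod 9).
  Combine with x ≡ 7 (mod 11): since gcd(9, 11) = 1, we get a unique residue mod 99.
    Write x = 3 + 9·t and substitute into x ≡ 7 (mod 11): 9·t ≡ 7 − 3 = 4 (mod 11).
    The inverse of 9 mod 11 is 5 (since 9·5 = 45 = 4·11 + 1), so t ≡ 5·4 = 20 ≡ 9 (mod 11).
    Then x = 3 + 9·9 = 84, valid modulo lcm(9, 11) = 99: x ≡ 84 (mod 99).
  Combine with x ≡ 4 (mod 8): since gcd(99, 8) = 1, we get a unique residue mod 792.
    Write x = 84 + 99·t and substitute into x ≡ 4 (mod 8): 99·t ≡ 4 − 84 = -80 (mod 8).
    Reduce coefficients mod 8: 3·t ≡ 0 (mod 8).
    The inverse of 3 mod 8 is 3 (since 3·3 = 9 = 1·8 + 1), so t ≡ 3·0 = 0 ≡ 0 (mod 8).
    Then x = 84 + 99·0 = 84, valid modulo lcm(99, 8) = 792: x ≡ 84 (mod 792).
Verify: 84 mod 9 = 3 ✓, 84 mod 11 = 7 ✓, 84 mod 8 = 4 ✓.

x ≡ 84 (mod 792).


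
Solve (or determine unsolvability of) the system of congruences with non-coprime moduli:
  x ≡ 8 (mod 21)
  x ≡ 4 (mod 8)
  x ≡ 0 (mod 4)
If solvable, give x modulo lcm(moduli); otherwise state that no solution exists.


Moduli 21, 8, 4 are not pairwise coprime, so CRT works modulo lcm(m_i) when all pairwise compatibility conditions hold.
Pairwise compatibility: gcd(m_i, m_j) must divide a_i - a_j for every pair.
Merge one congruence at a time:
  Start: x ≡ 8 (mod 21).
  Combine with x ≡ 4 (mod 8): gcd(21, 8) = 1; 4 - 8 = -4, which IS divisible by 1, so compatible.
    Write x = 8 + 21·t and substitute into x ≡ 4 (mod 8): 21·t ≡ 4 − 8 = -4 (mod 8).
    Reduce coefficients mod 8: 5·t ≡ 4 (mod 8).
    The inverse of 5 mod 8 is 5 (since 5·5 = 25 = 3·8 + 1), so t ≡ 5·4 = 20 ≡ 4 (mod 8).
    Then x = 8 + 21·4 = 92, valid modulo lcm(21, 8) = 168: x ≡ 92 (mod 168).
  Combine with x ≡ 0 (mod 4): gcd(168, 4) = 4; 0 - 92 = -92, which IS divisible by 4, so compatible.
    Write x = 92 + 168·t and substitute into x ≡ 0 (mod 4): 168·t ≡ 0 − 92 = -92 (mod 4).
    Divide the congruence (and modulus) by g = 4: 42·t ≡ -23 (mod 1).
    Modulo 1 every t works; take t = 0.
    Then x = 92 + 168·0 = 92, valid modulo lcm(168, 4) = 168: x ≡ 92 (mod 168).
Verify: 92 mod 21 = 8, 92 mod 8 = 4, 92 mod 4 = 0.

x ≡ 92 (mod 168).


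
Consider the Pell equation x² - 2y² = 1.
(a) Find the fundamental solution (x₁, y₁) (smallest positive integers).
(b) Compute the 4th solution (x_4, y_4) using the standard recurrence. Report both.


Step 1: Find the fundamental solution (x₁, y₁) of x² - 2y² = 1.
  Expand √2 as a continued fraction. a₀ = ⌊√2⌋ = 1; iterate m_{k+1} = d_k·a_k − m_k, d_{k+1} = (2 − m_{k+1}²)/d_k, a_{k+1} = ⌊(a₀ + m_{k+1})/d_{k+1}⌋ (starting m₀ = 0, d₀ = 1), with convergents p_k = a_k·p_{k-1} + p_{k-2}, q_k = a_k·q_{k-1} + q_{k-2} (p₋₁ = 1, q₋₁ = 0):
  k = 0: a₀ = 1; p₀/q₀ = 1/1; p₀² − 2·q₀² = 1 − 2 = -1.
  k = 1: m = 1, d = 1, a = ⌊(1 + 1)/1⌋ = 2; p/q = (2·1 + 1)/(2·1 + 0) = 3/2; p² − 2·q² = 9 − 8 = 1.
  The first convergent with p² − 2·q² = 1 gives the fundamental solution (x₁, y₁) = (3, 2).
Step 2: Apply the recurrence (x_{n+1}, y_{n+1}) = (x₁x_n + 2y₁y_n, x₁y_n + y₁x_n) repeatedly.
  From (x_1, y_1) = (3, 2): x_2 = 3·3 + 2·2·2 = 17; y_2 = 3·2 + 2·3 = 12.
  From (x_2, y_2) = (17, 12): x_3 = 3·17 + 2·2·12 = 99; y_3 = 3·12 + 2·17 = 70.
  From (x_3, y_3) = (99, 70): x_4 = 3·99 + 2·2·70 = 577; y_4 = 3·70 + 2·99 = 408.
Step 3: Verify x_4² - 2·y_4² = 332929 - 332928 = 1 (should be 1). ✓

(x_1, y_1) = (3, 2); (x_4, y_4) = (577, 408).


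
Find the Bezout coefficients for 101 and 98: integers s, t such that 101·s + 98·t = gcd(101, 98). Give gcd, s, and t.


Euclidean algorithm on (101, 98) — divide until remainder is 0:
  101 = 1 · 98 + 3
  98 = 32 · 3 + 2
  3 = 1 · 2 + 1
  2 = 2 · 1 + 0
gcd(101, 98) = 1.
Track Bezout coefficients alongside the remainders: start with r₀ = 101 = a·1 + b·0 (s = 1, t = 0) and r₁ = 98 = a·0 + b·1 (s = 0, t = 1); each new remainder r_{k+1} = r_{k-1} − q_k·r_k inherits s_{k+1} = s_{k-1} − q_k·s_k, t_{k+1} = t_{k-1} − q_k·t_k, so r_k = a·s_k + b·t_k at every step:
  q = 1: r = 3, s = 1 − 1·0 = 1, t = 0 − 1·1 = -1  (check: 101·1 + 98·(-1) = 3)
  q = 32: r = 2, s = 0 − 32·1 = -32, t = 1 − 32·(-1) = 33  (check: 101·(-32) + 98·33 = 2)
  q = 1: r = 1, s = 1 − 1·(-32) = 33, t = -1 − 1·33 = -34  (check: 101·33 + 98·(-34) = 1)
The row with r = 1 (the gcd) gives the Bezout coefficients s = 33, t = -34.
Result: 101 · (33) + 98 · (-34) = 1.

gcd(101, 98) = 1; s = 33, t = -34 (check: 101·33 + 98·(-34) = 1).


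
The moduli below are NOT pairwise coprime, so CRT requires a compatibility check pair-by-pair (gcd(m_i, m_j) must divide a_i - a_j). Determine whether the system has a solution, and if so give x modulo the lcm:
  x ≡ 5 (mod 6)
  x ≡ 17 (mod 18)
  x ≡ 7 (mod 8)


Moduli 6, 18, 8 are not pairwise coprime, so CRT works modulo lcm(m_i) when all pairwise compatibility conditions hold.
Pairwise compatibility: gcd(m_i, m_j) must divide a_i - a_j for every pair.
Merge one congruence at a time:
  Start: x ≡ 5 (mod 6).
  Combine with x ≡ 17 (mod 18): gcd(6, 18) = 6; 17 - 5 = 12, which IS divisible by 6, so compatible.
    Write x = 5 + 6·t and substitute into x ≡ 17 (mod 18): 6·t ≡ 17 − 5 = 12 (mod 18).
    Divide the congruence (and modulus) by g = 6: 1·t ≡ 2 (mod 3).
    So t ≡ 2 (mod 3).
    Then x = 5 + 6·2 = 17, valid modulo lcm(6, 18) = 18: x ≡ 17 (mod 18).
  Combine with x ≡ 7 (mod 8): gcd(18, 8) = 2; 7 - 17 = -10, which IS divisible by 2, so compatible.
    Write x = 17 + 18·t and substitute into x ≡ 7 (mod 8): 18·t ≡ 7 − 17 = -10 (mod 8).
    Divide the congruence (and modulus) by g = 2: 9·t ≡ -5 (mod 4).
    Reduce coefficients mod 4: 1·t ≡ 3 (mod 4).
    So t ≡ 3 (mod 4).
    Then x = 17 + 18·3 = 71, valid modulo lcm(18, 8) = 72: x ≡ 71 (mod 72).
Verify: 71 mod 6 = 5, 71 mod 18 = 17, 71 mod 8 = 7.

x ≡ 71 (mod 72).


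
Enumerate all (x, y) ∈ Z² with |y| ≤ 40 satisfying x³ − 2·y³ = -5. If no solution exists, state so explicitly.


The equation is x³ - 2y³ = -5. For fixed y, x³ = 2·y³ − 5, so a solution requires the RHS to be a perfect cube.
Strategy: iterate y from -40 to 40, compute RHS = 2·y³ − 5, and check whether it is a (positive or negative) perfect cube.
Check small values of y:
  y = 0: RHS = -5 is not a perfect cube.
  y = 1: RHS = -3 is not a perfect cube.
  y = -1: RHS = -7 is not a perfect cube.
  y = 2: RHS = 11 is not a perfect cube.
  y = -2: RHS = -21 is not a perfect cube.
  y = 3: RHS = 49 is not a perfect cube.
  y = -3: RHS = -59 is not a perfect cube.
Continuing the search up to |y| = 40 finds no solutions either.
No (x, y) in the scanned range satisfies the equation.

No integer solutions with |y| ≤ 40.


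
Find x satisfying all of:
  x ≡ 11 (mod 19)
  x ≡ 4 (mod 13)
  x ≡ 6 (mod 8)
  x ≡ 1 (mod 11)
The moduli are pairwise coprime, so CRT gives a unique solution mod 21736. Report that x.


Product of moduli M = 19 · 13 · 8 · 11 = 21736.
Merge one congruence at a time:
  Start: x ≡ 11 (mod 19).
  Combine with x ≡ 4 (mod 13); new modulus lcm = 247.
    Write x = 11 + 19·t and substitute into x ≡ 4 (mod 13): 19·t ≡ 4 − 11 = -7 (mod 13).
    Reduce coefficients mod 13: 6·t ≡ 6 (mod 13).
    The inverse of 6 mod 13 is 11 (since 6·11 = 66 = 5·13 + 1), so t ≡ 11·6 = 66 ≡ 1 (mod 13).
    Then x = 11 + 19·1 = 30, valid modulo lcm(19, 13) = 247: x ≡ 30 (mod 247).
  Combine with x ≡ 6 (mod 8); new modulus lcm = 1976.
    Write x = 30 + 247·t and substitute into x ≡ 6 (mod 8): 247·t ≡ 6 − 30 = -24 (mod 8).
    Reduce coefficients mod 8: 7·t ≡ 0 (mod 8).
    The inverse of 7 mod 8 is 7 (since 7·7 = 49 = 6·8 + 1), so t ≡ 7·0 = 0 ≡ 0 (mod 8).
    Then x = 30 + 247·0 = 30, valid modulo lcm(247, 8) = 1976: x ≡ 30 (mod 1976).
  Combine with x ≡ 1 (mod 11); new modulus lcm = 21736.
    Write x = 30 + 1976·t and substitute into x ≡ 1 (mod 11): 1976·t ≡ 1 − 30 = -29 (mod 11).
    Reduce coefficients mod 11: 7·t ≡ 4 (mod 11).
    The inverse of 7 mod 11 is 8 (since 7·8 = 56 = 5·11 + 1), so t ≡ 8·4 = 32 ≡ 10 (mod 11).
    Then x = 30 + 1976·10 = 19790, valid modulo lcm(1976, 11) = 21736: x ≡ 19790 (mod 21736).
Verify against each original: 19790 mod 19 = 11, 19790 mod 13 = 4, 19790 mod 8 = 6, 19790 mod 11 = 1.

x ≡ 19790 (mod 21736).


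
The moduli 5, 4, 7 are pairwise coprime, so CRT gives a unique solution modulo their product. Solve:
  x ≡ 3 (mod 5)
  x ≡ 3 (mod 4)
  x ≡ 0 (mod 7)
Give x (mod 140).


Moduli 5, 4, 7 are pairwise coprime; by CRT there is a unique solution modulo M = 5 · 4 · 7 = 140.
Solve pairwise, accumulating the modulus:
  Start with x ≡ 3 (mod 5).
  Combine with x ≡ 3 (mod 4): since gcd(5, 4) = 1, we get a unique residue mod 20.
    Write x = 3 + 5·t and substitute into x ≡ 3 (mod 4): 5·t ≡ 3 − 3 = 0 (mod 4).
    Reduce coefficients mod 4: 1·t ≡ 0 (mod 4).
    So t ≡ 0 (mod 4).
    Then x = 3 + 5·0 = 3, valid modulo lcm(5, 4) = 20: x ≡ 3 (mod 20).
  Combine with x ≡ 0 (mod 7): since gcd(20, 7) = 1, we get a unique residue mod 140.
    Write x = 3 + 20·t and substitute into x ≡ 0 (mod 7): 20·t ≡ 0 − 3 = -3 (mod 7).
    Reduce coefficients mod 7: 6·t ≡ 4 (mod 7).
    The inverse of 6 mod 7 is 6 (since 6·6 = 36 = 5·7 + 1), so t ≡ 6·4 = 24 ≡ 3 (mod 7).
    Then x = 3 + 20·3 = 63, valid modulo lcm(20, 7) = 140: x ≡ 63 (mod 140).
Verify: 63 mod 5 = 3 ✓, 63 mod 4 = 3 ✓, 63 mod 7 = 0 ✓.

x ≡ 63 (mod 140).


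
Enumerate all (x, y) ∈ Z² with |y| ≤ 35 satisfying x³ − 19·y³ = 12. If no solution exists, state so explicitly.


The equation is x³ - 19y³ = 12. For fixed y, x³ = 19·y³ + 12, so a solution requires the RHS to be a perfect cube.
Strategy: iterate y from -35 to 35, compute RHS = 19·y³ + 12, and check whether it is a (positive or negative) perfect cube.
Check small values of y:
  y = 0: RHS = 12 is not a perfect cube.
  y = 1: RHS = 31 is not a perfect cube.
  y = -1: RHS = -7 is not a perfect cube.
  y = 2: RHS = 164 is not a perfect cube.
  y = -2: RHS = -140 is not a perfect cube.
  y = 3: RHS = 525 is not a perfect cube.
  y = -3: RHS = -501 is not a perfect cube.
Continuing the search up to |y| = 35 finds no solutions either.
No (x, y) in the scanned range satisfies the equation.

No integer solutions with |y| ≤ 35.


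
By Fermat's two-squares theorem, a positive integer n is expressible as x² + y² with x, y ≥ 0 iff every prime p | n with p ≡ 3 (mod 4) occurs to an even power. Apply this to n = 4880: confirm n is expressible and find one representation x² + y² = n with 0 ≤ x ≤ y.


Step 1: Factor n = 4880 = 2^4 · 5 · 61.
Step 2: Check the mod-4 condition on each prime factor: 2 = 2 (special); 5 ≡ 1 (mod 4), exponent 1; 61 ≡ 1 (mod 4), exponent 1.
All primes ≡ 3 (mod 4) appear to even exponent (or don't appear), so by the two-squares theorem n IS expressible as a sum of two squares.
Step 3: Build a representation. Group n = k² · m with k = 4 and m = 5 · 61 = 305 (a product of primes ≡ 1 (mod 4)); a representation of m scales to one of n via (k·x)² + (k·y)² = k²(x² + y²). Each prime p ≡ 1 (mod 4) is itself a sum of two squares; find a² by testing p − a² for a perfect square:
  5: 5 − 1² = 4 = 2² ⇒ 5 = 1² + 2².
  61: 61 − 1² = 60, 61 − 2² = 57, 61 − 3² = 52, 61 − 4² = 45, 61 − 5² = 36 = 6² ⇒ 61 = 5² + 6².
  Combine using the Brahmagupta–Fibonacci identity (a² + b²)(c² + d²) = (ac − bd)² + (ad + bc)² = (ac + bd)² + (ad − bc)²:
  5 · 61 = 305: from (1² + 2²)(5² + 6²), take (1·5 − 2·6, 1·6 + 2·5) = (5 − 12, 6 + 10) = (-7, 16); dropping signs (only squares matter) gives (7, 16); check 7² + 16² = 49 + 256 = 305 ✓.
  Scale by k = 4: (4·7, 4·16) = (28, 64).
Step 4: Order so x ≤ y and verify: 28² + 64² = 784 + 4096 = 4880 = n. ✓

n = 4880 = 28² + 64² (one valid representation with x ≤ y).
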